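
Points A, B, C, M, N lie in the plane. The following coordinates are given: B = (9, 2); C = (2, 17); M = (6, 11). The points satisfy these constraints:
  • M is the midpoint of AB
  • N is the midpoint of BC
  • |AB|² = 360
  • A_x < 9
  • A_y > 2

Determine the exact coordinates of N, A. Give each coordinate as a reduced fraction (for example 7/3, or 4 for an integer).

1. A_x = 3  [A = 2·M−B = 2·(6, 11)−(9, 2)]
2. A_y = 20  [A = 2·M−B = 2·(6, 11)−(9, 2)]
   so A = (3, 20)
3. N_x = 11/2  [2·N = B+C = (9, 2)+(2, 17)]
4. N_y = 19/2  [2·N = B+C = (9, 2)+(2, 17)]
   so N = (11/2, 19/2)

N = (11/2, 19/2)
A = (3, 20)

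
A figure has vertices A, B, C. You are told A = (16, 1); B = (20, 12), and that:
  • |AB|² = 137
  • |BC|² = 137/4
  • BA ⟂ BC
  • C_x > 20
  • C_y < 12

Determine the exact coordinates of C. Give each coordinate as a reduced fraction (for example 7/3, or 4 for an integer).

C = (51/2, 10)

1. C_x = 51/2  [[BA ⟂ BC ⇒ -4x-11y+212=0] ∩ [|C−(20, 12)|²=137/4]]
2. C_y = 10  [[BA ⟂ BC ⇒ -4x-11y+212=0] ∩ [|C−(20, 12)|²=137/4]]
   so C = (51/2, 10)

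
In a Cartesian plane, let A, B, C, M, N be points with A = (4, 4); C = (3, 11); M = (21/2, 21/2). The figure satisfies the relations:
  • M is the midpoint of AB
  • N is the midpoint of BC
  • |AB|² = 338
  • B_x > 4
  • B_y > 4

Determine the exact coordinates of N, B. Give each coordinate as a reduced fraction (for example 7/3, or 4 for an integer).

1. B_x = 17  [B = 2·M−A = 2·(21/2, 21/2)−(4, 4)]
2. B_y = 17  [B = 2·M−A = 2·(21/2, 21/2)−(4, 4)]
   so B = (17, 17)
3. N_x = 10  [2·N = B+C = (17, 17)+(3, 11)]
4. N_y = 14  [2·N = B+C = (17, 17)+(3, 11)]
   so N = (10, 14)

N = (10, 14)
B = (17, 17)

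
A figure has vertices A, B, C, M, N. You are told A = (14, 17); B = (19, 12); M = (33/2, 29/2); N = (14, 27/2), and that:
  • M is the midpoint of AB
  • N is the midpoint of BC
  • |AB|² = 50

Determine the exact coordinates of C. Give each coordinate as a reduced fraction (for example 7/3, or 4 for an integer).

1. C_x = 9  [C = 2·N−B = 2·(14, 27/2)−(19, 12)]
2. C_y = 15  [C = 2·N−B = 2·(14, 27/2)−(19, 12)]
   so C = (9, 15)

C = (9, 15)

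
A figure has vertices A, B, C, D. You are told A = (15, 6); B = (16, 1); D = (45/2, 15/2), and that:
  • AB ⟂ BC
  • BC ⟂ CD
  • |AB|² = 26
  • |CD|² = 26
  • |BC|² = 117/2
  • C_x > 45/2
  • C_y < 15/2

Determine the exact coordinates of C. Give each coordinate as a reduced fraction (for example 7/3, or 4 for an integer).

1. C_x = 47/2  [[AB ⟂ BC ⇒ 1x-5y-11=0] ∩ [|C−(45/2, 15/2)|²=26]]
2. C_y = 5/2  [[AB ⟂ BC ⇒ 1x-5y-11=0] ∩ [|C−(45/2, 15/2)|²=26]]
   so C = (47/2, 5/2)

C = (47/2, 5/2)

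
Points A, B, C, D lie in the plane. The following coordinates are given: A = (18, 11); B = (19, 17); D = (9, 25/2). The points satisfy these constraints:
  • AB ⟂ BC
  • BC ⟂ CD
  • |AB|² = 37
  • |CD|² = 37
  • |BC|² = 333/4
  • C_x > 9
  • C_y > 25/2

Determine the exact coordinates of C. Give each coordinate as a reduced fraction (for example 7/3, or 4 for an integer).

C = (10, 37/2)

1. C_x = 10  [[AB ⟂ BC ⇒ 1x+6y-121=0] ∩ [|C−(9, 25/2)|²=37]]
2. C_y = 37/2  [[AB ⟂ BC ⇒ 1x+6y-121=0] ∩ [|C−(9, 25/2)|²=37]]
   so C = (10, 37/2)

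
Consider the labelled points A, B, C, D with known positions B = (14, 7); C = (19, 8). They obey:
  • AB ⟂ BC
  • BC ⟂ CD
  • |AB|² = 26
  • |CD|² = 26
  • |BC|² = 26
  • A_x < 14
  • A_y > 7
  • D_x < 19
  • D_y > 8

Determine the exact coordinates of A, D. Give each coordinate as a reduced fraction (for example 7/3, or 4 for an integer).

A = (13, 12)
D = (18, 13)

1. A_x = 13  [[AB ⟂ BC ⇒ -5x-1y+77=0] ∩ [|A−(14, 7)|²=26]]
2. A_y = 12  [[AB ⟂ BC ⇒ -5x-1y+77=0] ∩ [|A−(14, 7)|²=26]]
   so A = (13, 12)
3. D_x = 18  [[BC ⟂ CD ⇒ 5x+1y-103=0] ∩ [|D−(19, 8)|²=26]]
4. D_y = 13  [[BC ⟂ CD ⇒ 5x+1y-103=0] ∩ [|D−(19, 8)|²=26]]
   so D = (18, 13)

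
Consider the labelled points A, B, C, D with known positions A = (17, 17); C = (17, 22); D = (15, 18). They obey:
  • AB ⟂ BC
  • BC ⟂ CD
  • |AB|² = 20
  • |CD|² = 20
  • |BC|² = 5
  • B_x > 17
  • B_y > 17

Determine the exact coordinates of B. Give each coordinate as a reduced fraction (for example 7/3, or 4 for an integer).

1. B_x = 19  [[BC ⟂ CD ⇒ 2x+4y-122=0] ∩ [|B−(17, 17)|²=20]]
2. B_y = 21  [[BC ⟂ CD ⇒ 2x+4y-122=0] ∩ [|B−(17, 17)|²=20]]
   so B = (19, 21)

B = (19, 21)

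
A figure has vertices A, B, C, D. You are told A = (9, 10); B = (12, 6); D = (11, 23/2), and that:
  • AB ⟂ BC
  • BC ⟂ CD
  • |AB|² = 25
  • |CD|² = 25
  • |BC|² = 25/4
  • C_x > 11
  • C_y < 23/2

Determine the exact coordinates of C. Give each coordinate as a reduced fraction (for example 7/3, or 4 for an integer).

C = (14, 15/2)

1. C_x = 14  [[AB ⟂ BC ⇒ 3x-4y-12=0] ∩ [|C−(11, 23/2)|²=25]]
2. C_y = 15/2  [[AB ⟂ BC ⇒ 3x-4y-12=0] ∩ [|C−(11, 23/2)|²=25]]
   so C = (14, 15/2)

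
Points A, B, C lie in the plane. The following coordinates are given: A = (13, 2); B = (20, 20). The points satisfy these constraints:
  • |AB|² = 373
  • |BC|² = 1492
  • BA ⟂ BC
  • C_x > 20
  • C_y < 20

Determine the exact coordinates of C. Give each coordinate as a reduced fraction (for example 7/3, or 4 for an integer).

C = (56, 6)

1. C_x = 56  [[BA ⟂ BC ⇒ -7x-18y+500=0] ∩ [|C−(20, 20)|²=1492]]
2. C_y = 6  [[BA ⟂ BC ⇒ -7x-18y+500=0] ∩ [|C−(20, 20)|²=1492]]
   so C = (56, 6)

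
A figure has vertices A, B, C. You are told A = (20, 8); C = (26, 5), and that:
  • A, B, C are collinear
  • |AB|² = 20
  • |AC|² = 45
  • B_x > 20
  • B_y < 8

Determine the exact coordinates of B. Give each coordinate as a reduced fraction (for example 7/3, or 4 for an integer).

1. B_x = 24  [[A, B, C are collinear ⇒ -3x-6y+108=0] ∩ [|B−(20, 8)|²=20]]
2. B_y = 6  [[A, B, C are collinear ⇒ -3x-6y+108=0] ∩ [|B−(20, 8)|²=20]]
   so B = (24, 6)

B = (24, 6)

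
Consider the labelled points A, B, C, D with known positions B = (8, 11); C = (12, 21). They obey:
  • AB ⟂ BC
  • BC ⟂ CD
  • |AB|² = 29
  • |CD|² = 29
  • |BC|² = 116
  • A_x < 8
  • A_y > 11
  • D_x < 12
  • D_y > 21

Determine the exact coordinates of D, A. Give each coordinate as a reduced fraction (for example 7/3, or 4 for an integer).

D = (7, 23)
A = (3, 13)

1. D_x = 7  [[BC ⟂ CD ⇒ 4x+10y-258=0] ∩ [|D−(12, 21)|²=29]]
2. D_y = 23  [[BC ⟂ CD ⇒ 4x+10y-258=0] ∩ [|D−(12, 21)|²=29]]
   so D = (7, 23)
3. A_x = 3  [[AB ⟂ BC ⇒ -4x-10y+142=0] ∩ [|A−(8, 11)|²=29]]
4. A_y = 13  [[AB ⟂ BC ⇒ -4x-10y+142=0] ∩ [|A−(8, 11)|²=29]]
   so A = (3, 13)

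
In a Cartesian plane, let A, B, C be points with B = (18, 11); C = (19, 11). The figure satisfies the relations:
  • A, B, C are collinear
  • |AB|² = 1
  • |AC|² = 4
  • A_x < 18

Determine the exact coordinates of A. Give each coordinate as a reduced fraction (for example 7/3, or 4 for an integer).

1. A_x = 17  [[A, B, C are collinear ⇒ 1y-11=0] ∩ [|A−(18, 11)|²=1]]
2. A_y = 11  [[A, B, C are collinear ⇒ 1y-11=0] ∩ [|A−(18, 11)|²=1]]
   so A = (17, 11)

A = (17, 11)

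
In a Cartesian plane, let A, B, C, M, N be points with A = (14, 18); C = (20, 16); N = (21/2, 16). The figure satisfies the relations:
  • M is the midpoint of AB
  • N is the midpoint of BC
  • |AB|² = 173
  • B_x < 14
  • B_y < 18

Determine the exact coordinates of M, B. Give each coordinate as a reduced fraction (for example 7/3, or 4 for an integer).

1. B_x = 1  [B = 2·N−C = 2·(21/2, 16)−(20, 16)]
2. B_y = 16  [B = 2·N−C = 2·(21/2, 16)−(20, 16)]
   so B = (1, 16)
3. M_x = 15/2  [2·M = A+B = (14, 18)+(1, 16)]
4. M_y = 17  [2·M = A+B = (14, 18)+(1, 16)]
   so M = (15/2, 17)

M = (15/2, 17)
B = (1, 16)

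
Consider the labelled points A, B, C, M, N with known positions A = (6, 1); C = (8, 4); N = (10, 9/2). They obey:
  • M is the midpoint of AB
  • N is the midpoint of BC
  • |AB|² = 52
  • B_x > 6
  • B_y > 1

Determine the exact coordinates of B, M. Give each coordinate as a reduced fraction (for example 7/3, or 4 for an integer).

1. B_x = 12  [B = 2·N−C = 2·(10, 9/2)−(8, 4)]
2. B_y = 5  [B = 2·N−C = 2·(10, 9/2)−(8, 4)]
   so B = (12, 5)
3. M_x = 9  [2·M = A+B = (6, 1)+(12, 5)]
4. M_y = 3  [2·M = A+B = (6, 1)+(12, 5)]
   so M = (9, 3)

B = (12, 5)
M = (9, 3)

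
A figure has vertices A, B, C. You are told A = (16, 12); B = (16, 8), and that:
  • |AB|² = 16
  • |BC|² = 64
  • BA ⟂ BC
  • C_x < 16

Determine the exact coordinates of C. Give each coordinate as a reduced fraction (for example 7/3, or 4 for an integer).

1. C_x = 8  [[BA ⟂ BC ⇒ 4y-32=0] ∩ [|C−(16, 8)|²=64]]
2. C_y = 8  [[BA ⟂ BC ⇒ 4y-32=0] ∩ [|C−(16, 8)|²=64]]
   so C = (8, 8)

C = (8, 8)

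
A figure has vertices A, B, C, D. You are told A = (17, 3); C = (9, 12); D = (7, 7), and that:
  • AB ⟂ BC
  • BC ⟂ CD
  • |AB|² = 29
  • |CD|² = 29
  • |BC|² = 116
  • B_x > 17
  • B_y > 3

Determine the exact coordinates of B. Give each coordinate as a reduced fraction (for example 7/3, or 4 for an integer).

1. B_x = 19  [[BC ⟂ CD ⇒ 2x+5y-78=0] ∩ [|B−(17, 3)|²=29]]
2. B_y = 8  [[BC ⟂ CD ⇒ 2x+5y-78=0] ∩ [|B−(17, 3)|²=29]]
   so B = (19, 8)

B = (19, 8)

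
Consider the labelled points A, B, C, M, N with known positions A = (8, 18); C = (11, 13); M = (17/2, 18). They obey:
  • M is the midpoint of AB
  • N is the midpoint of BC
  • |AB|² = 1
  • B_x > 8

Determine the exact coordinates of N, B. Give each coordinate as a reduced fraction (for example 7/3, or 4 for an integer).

N = (10, 31/2)
B = (9, 18)

1. B_x = 9  [B = 2·M−A = 2·(17/2, 18)−(8, 18)]
2. B_y = 18  [B = 2·M−A = 2·(17/2, 18)−(8, 18)]
   so B = (9, 18)
3. N_x = 10  [2·N = B+C = (9, 18)+(11, 13)]
4. N_y = 31/2  [2·N = B+C = (9, 18)+(11, 13)]
   so N = (10, 31/2)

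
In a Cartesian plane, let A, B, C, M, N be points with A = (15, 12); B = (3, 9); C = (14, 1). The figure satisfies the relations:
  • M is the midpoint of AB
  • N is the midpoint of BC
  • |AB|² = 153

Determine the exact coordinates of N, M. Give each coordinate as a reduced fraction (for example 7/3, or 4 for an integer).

N = (17/2, 5)
M = (9, 21/2)

1. M_x = 9  [2·M = A+B = (15, 12)+(3, 9)]
2. M_y = 21/2  [2·M = A+B = (15, 12)+(3, 9)]
   so M = (9, 21/2)
3. N_x = 17/2  [2·N = B+C = (3, 9)+(14, 1)]
4. N_y = 5  [2·N = B+C = (3, 9)+(14, 1)]
   so N = (17/2, 5)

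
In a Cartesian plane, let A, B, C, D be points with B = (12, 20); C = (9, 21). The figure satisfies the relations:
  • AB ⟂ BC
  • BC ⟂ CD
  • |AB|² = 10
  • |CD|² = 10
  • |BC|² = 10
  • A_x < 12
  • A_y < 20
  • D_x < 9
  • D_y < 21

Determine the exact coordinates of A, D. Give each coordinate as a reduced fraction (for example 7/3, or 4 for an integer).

1. A_x = 11  [[AB ⟂ BC ⇒ 3x-1y-16=0] ∩ [|A−(12, 20)|²=10]]
2. A_y = 17  [[AB ⟂ BC ⇒ 3x-1y-16=0] ∩ [|A−(12, 20)|²=10]]
   so A = (11, 17)
3. D_x = 8  [[BC ⟂ CD ⇒ -3x+1y+6=0] ∩ [|D−(9, 21)|²=10]]
4. D_y = 18  [[BC ⟂ CD ⇒ -3x+1y+6=0] ∩ [|D−(9, 21)|²=10]]
   so D = (8, 18)

A = (11, 17)
D = (8, 18)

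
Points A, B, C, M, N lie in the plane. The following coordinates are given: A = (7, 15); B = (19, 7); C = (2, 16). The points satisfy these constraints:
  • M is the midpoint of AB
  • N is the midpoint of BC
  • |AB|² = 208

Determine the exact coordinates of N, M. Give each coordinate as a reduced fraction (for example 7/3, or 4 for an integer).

N = (21/2, 23/2)
M = (13, 11)

1. M_x = 13  [2·M = A+B = (7, 15)+(19, 7)]
2. M_y = 11  [2·M = A+B = (7, 15)+(19, 7)]
   so M = (13, 11)
3. N_x = 21/2  [2·N = B+C = (19, 7)+(2, 16)]
4. N_y = 23/2  [2·N = B+C = (19, 7)+(2, 16)]
   so N = (21/2, 23/2)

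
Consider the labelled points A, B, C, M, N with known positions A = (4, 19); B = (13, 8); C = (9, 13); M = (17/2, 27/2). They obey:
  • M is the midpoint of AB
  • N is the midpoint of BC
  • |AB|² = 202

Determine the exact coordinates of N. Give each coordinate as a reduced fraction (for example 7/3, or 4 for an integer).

1. N_x = 11  [2·N = B+C = (13, 8)+(9, 13)]
2. N_y = 21/2  [2·N = B+C = (13, 8)+(9, 13)]
   so N = (11, 21/2)

N = (11, 21/2)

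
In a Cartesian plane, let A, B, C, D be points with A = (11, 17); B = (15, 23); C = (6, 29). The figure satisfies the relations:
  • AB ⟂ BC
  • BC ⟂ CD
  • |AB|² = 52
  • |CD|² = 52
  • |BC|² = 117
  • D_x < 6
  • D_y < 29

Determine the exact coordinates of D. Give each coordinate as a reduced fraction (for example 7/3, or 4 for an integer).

D = (2, 23)

1. D_x = 2  [[BC ⟂ CD ⇒ -9x+6y-120=0] ∩ [|D−(6, 29)|²=52]]
2. D_y = 23  [[BC ⟂ CD ⇒ -9x+6y-120=0] ∩ [|D−(6, 29)|²=52]]
   so D = (2, 23)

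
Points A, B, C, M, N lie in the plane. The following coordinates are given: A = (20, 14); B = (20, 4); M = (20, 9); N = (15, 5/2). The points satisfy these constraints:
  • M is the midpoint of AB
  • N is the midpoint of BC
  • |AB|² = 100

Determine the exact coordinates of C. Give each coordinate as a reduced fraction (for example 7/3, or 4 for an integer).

C = (10, 1)

1. C_x = 10  [C = 2·N−B = 2·(15, 5/2)−(20, 4)]
2. C_y = 1  [C = 2·N−B = 2·(15, 5/2)−(20, 4)]
   so C = (10, 1)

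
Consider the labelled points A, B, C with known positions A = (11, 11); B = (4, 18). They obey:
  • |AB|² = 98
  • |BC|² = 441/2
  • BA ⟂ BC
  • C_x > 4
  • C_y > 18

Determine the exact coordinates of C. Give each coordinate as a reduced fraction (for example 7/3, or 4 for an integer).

C = (29/2, 57/2)

1. C_x = 29/2  [[BA ⟂ BC ⇒ 7x-7y+98=0] ∩ [|C−(4, 18)|²=441/2]]
2. C_y = 57/2  [[BA ⟂ BC ⇒ 7x-7y+98=0] ∩ [|C−(4, 18)|²=441/2]]
   so C = (29/2, 57/2)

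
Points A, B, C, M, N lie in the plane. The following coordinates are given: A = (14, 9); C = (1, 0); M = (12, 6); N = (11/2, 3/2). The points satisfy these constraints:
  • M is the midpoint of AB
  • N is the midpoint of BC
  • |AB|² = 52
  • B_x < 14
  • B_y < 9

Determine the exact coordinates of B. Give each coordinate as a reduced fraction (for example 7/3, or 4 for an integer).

1. B_x = 10  [B = 2·M−A = 2·(12, 6)−(14, 9)]
2. B_y = 3  [B = 2·M−A = 2·(12, 6)−(14, 9)]
   so B = (10, 3)

B = (10, 3)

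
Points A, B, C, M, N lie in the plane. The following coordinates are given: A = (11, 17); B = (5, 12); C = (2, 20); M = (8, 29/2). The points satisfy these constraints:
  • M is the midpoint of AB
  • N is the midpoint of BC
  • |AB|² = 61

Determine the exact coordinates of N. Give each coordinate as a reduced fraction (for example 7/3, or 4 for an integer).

1. N_x = 7/2  [2·N = B+C = (5, 12)+(2, 20)]
2. N_y = 16  [2·N = B+C = (5, 12)+(2, 20)]
   so N = (7/2, 16)

N = (7/2, 16)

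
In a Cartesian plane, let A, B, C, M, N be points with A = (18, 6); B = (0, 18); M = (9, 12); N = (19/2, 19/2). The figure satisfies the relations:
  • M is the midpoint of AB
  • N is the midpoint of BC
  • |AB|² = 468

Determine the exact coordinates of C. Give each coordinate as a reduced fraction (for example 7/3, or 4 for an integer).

1. C_x = 19  [C = 2·N−B = 2·(19/2, 19/2)−(0, 18)]
2. C_y = 1  [C = 2·N−B = 2·(19/2, 19/2)−(0, 18)]
   so C = (19, 1)

C = (19, 1)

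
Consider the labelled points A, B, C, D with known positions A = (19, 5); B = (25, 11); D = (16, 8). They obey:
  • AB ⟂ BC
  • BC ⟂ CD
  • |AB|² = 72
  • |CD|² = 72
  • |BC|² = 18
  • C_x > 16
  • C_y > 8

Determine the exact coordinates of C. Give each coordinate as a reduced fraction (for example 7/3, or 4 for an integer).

1. C_x = 22  [[AB ⟂ BC ⇒ 6x+6y-216=0] ∩ [|C−(16, 8)|²=72]]
2. C_y = 14  [[AB ⟂ BC ⇒ 6x+6y-216=0] ∩ [|C−(16, 8)|²=72]]
   so C = (22, 14)

C = (22, 14)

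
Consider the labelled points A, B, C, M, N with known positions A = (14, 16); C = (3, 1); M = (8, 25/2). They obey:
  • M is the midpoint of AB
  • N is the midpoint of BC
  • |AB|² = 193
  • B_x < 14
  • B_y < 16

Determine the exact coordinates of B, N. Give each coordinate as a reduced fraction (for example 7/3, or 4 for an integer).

B = (2, 9)
N = (5/2, 5)

1. B_x = 2  [B = 2·M−A = 2·(8, 25/2)−(14, 16)]
2. B_y = 9  [B = 2·M−A = 2·(8, 25/2)−(14, 16)]
   so B = (2, 9)
3. N_x = 5/2  [2·N = B+C = (2, 9)+(3, 1)]
4. N_y = 5  [2·N = B+C = (2, 9)+(3, 1)]
   so N = (5/2, 5)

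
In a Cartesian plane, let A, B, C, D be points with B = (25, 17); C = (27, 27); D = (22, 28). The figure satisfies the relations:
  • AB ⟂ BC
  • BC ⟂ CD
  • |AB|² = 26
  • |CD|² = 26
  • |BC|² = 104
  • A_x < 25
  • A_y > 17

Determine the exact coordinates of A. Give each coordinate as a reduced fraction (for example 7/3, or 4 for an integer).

A = (20, 18)

1. A_x = 20  [[AB ⟂ BC ⇒ -2x-10y+220=0] ∩ [|A−(25, 17)|²=26]]
2. A_y = 18  [[AB ⟂ BC ⇒ -2x-10y+220=0] ∩ [|A−(25, 17)|²=26]]
   so A = (20, 18)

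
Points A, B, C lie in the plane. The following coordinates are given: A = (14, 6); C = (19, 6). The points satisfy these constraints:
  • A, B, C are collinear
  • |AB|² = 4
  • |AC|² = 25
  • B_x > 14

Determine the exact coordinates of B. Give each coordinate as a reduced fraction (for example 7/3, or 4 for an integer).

B = (16, 6)

1. B_x = 16  [[A, B, C are collinear ⇒ -5y+30=0] ∩ [|B−(14, 6)|²=4]]
2. B_y = 6  [[A, B, C are collinear ⇒ -5y+30=0] ∩ [|B−(14, 6)|²=4]]
   so B = (16, 6)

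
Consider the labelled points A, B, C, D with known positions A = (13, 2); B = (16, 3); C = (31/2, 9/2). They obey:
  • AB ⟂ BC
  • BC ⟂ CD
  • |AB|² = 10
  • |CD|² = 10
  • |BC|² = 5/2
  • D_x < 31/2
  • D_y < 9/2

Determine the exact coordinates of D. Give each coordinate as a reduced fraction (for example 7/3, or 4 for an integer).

D = (25/2, 7/2)

1. D_x = 25/2  [[BC ⟂ CD ⇒ -1/2x+3/2y+1=0] ∩ [|D−(31/2, 9/2)|²=10]]
2. D_y = 7/2  [[BC ⟂ CD ⇒ -1/2x+3/2y+1=0] ∩ [|D−(31/2, 9/2)|²=10]]
   so D = (25/2, 7/2)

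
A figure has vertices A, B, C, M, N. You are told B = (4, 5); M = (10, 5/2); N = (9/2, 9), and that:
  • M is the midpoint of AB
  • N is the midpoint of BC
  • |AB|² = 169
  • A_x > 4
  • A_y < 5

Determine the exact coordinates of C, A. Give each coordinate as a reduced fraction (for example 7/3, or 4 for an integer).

C = (5, 13)
A = (16, 0)

1. A_x = 16  [A = 2·M−B = 2·(10, 5/2)−(4, 5)]
2. A_y = 0  [A = 2·M−B = 2·(10, 5/2)−(4, 5)]
   so A = (16, 0)
3. C_x = 5  [C = 2·N−B = 2·(9/2, 9)−(4, 5)]
4. C_y = 13  [C = 2·N−B = 2·(9/2, 9)−(4, 5)]
   so C = (5, 13)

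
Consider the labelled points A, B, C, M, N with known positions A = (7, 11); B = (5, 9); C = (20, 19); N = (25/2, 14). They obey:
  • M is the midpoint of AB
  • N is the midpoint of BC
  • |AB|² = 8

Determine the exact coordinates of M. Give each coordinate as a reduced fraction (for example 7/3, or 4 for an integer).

M = (6, 10)

1. M_x = 6  [2·M = A+B = (7, 11)+(5, 9)]
2. M_y = 10  [2·M = A+B = (7, 11)+(5, 9)]
   so M = (6, 10)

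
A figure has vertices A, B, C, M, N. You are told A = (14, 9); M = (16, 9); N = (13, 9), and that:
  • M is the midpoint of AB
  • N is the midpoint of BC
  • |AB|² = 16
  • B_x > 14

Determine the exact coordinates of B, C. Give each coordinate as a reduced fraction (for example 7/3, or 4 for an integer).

1. B_x = 18  [B = 2·M−A = 2·(16, 9)−(14, 9)]
2. B_y = 9  [B = 2·M−A = 2·(16, 9)−(14, 9)]
   so B = (18, 9)
3. C_x = 8  [C = 2·N−B = 2·(13, 9)−(18, 9)]
4. C_y = 9  [C = 2·N−B = 2·(13, 9)−(18, 9)]
   so C = (8, 9)

B = (18, 9)
C = (8, 9)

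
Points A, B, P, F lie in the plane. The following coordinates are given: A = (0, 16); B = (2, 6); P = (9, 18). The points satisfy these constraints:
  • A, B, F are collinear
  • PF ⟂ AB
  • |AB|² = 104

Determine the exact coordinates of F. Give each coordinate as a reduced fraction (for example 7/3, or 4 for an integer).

1. F_x = -1/26  [[A, B, F are collinear ⇒ 10x+2y-32=0] ∩ [PF ⟂ AB ⇒ 2x-10y+162=0]]
2. F_y = 421/26  [[A, B, F are collinear ⇒ 10x+2y-32=0] ∩ [PF ⟂ AB ⇒ 2x-10y+162=0]]
   so F = (-1/26, 421/26)

F = (-1/26, 421/26)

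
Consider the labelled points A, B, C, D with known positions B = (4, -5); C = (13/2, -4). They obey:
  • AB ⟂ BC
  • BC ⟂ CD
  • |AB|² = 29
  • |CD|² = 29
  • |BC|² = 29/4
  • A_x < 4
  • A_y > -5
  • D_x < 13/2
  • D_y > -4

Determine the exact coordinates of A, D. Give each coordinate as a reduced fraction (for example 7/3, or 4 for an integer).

A = (2, 0)
D = (9/2, 1)

1. A_x = 2  [[AB ⟂ BC ⇒ -5/2x-1y+5=0] ∩ [|A−(4, -5)|²=29]]
2. A_y = 0  [[AB ⟂ BC ⇒ -5/2x-1y+5=0] ∩ [|A−(4, -5)|²=29]]
   so A = (2, 0)
3. D_x = 9/2  [[BC ⟂ CD ⇒ 5/2x+1y-49/4=0] ∩ [|D−(13/2, -4)|²=29]]
4. D_y = 1  [[BC ⟂ CD ⇒ 5/2x+1y-49/4=0] ∩ [|D−(13/2, -4)|²=29]]
   so D = (9/2, 1)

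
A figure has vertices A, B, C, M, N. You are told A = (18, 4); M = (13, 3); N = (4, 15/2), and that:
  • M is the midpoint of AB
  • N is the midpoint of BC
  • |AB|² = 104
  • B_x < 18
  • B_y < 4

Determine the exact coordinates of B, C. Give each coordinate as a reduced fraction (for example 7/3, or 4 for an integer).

1. B_x = 8  [B = 2·M−A = 2·(13, 3)−(18, 4)]
2. B_y = 2  [B = 2·M−A = 2·(13, 3)−(18, 4)]
   so B = (8, 2)
3. C_x = 0  [C = 2·N−B = 2·(4, 15/2)−(8, 2)]
4. C_y = 13  [C = 2·N−B = 2·(4, 15/2)−(8, 2)]
   so C = (0, 13)

B = (8, 2)
C = (0, 13)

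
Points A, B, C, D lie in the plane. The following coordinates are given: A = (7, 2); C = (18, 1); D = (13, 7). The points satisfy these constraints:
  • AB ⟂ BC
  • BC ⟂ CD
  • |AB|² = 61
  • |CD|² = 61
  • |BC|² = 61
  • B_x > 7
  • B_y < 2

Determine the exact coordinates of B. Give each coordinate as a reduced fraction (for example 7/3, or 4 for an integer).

1. B_x = 12  [[BC ⟂ CD ⇒ 5x-6y-84=0] ∩ [|B−(7, 2)|²=61]]
2. B_y = -4  [[BC ⟂ CD ⇒ 5x-6y-84=0] ∩ [|B−(7, 2)|²=61]]
   so B = (12, -4)

B = (12, -4)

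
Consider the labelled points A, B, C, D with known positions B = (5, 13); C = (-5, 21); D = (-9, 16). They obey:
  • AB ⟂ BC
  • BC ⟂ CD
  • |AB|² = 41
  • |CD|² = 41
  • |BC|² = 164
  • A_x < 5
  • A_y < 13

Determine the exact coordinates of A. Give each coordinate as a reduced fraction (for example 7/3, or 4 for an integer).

1. A_x = 1  [[AB ⟂ BC ⇒ 10x-8y+54=0] ∩ [|A−(5, 13)|²=41]]
2. A_y = 8  [[AB ⟂ BC ⇒ 10x-8y+54=0] ∩ [|A−(5, 13)|²=41]]
   so A = (1, 8)

A = (1, 8)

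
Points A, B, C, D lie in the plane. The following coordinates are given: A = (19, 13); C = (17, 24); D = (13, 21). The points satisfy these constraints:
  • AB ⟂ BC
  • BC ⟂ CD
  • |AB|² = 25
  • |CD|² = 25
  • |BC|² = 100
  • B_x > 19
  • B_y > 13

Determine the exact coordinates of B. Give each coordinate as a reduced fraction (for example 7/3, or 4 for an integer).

B = (23, 16)

1. B_x = 23  [[BC ⟂ CD ⇒ 4x+3y-140=0] ∩ [|B−(19, 13)|²=25]]
2. B_y = 16  [[BC ⟂ CD ⇒ 4x+3y-140=0] ∩ [|B−(19, 13)|²=25]]
   so B = (23, 16)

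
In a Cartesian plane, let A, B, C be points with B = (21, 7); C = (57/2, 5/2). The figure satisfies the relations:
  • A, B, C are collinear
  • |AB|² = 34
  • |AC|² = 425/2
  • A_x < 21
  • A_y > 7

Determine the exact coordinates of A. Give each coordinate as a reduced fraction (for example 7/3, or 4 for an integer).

A = (16, 10)

1. A_x = 16  [[A, B, C are collinear ⇒ 9/2x+15/2y-147=0] ∩ [|A−(21, 7)|²=34]]
2. A_y = 10  [[A, B, C are collinear ⇒ 9/2x+15/2y-147=0] ∩ [|A−(21, 7)|²=34]]
   so A = (16, 10)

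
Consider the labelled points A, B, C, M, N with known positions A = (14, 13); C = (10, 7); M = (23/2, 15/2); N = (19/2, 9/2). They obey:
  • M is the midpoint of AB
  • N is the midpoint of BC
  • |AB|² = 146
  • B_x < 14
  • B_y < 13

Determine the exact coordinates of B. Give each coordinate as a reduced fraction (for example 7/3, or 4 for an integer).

1. B_x = 9  [B = 2·M−A = 2·(23/2, 15/2)−(14, 13)]
2. B_y = 2  [B = 2·M−A = 2·(23/2, 15/2)−(14, 13)]
   so B = (9, 2)

B = (9, 2)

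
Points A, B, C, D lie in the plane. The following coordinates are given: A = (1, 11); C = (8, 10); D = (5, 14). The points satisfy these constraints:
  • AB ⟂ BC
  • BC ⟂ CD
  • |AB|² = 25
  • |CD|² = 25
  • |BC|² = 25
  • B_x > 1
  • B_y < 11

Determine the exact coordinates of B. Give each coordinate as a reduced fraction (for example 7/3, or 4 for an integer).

B = (4, 7)

1. B_x = 4  [[BC ⟂ CD ⇒ 3x-4y+16=0] ∩ [|B−(1, 11)|²=25]]
2. B_y = 7  [[BC ⟂ CD ⇒ 3x-4y+16=0] ∩ [|B−(1, 11)|²=25]]
   so B = (4, 7)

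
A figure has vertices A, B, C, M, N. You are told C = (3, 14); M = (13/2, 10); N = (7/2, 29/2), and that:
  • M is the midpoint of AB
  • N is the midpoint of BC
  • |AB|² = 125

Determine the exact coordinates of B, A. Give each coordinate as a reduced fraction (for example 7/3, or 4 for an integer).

1. B_x = 4  [B = 2·N−C = 2·(7/2, 29/2)−(3, 14)]
2. B_y = 15  [B = 2·N−C = 2·(7/2, 29/2)−(3, 14)]
   so B = (4, 15)
3. A_x = 9  [A = 2·M−B = 2·(13/2, 10)−(4, 15)]
4. A_y = 5  [A = 2·M−B = 2·(13/2, 10)−(4, 15)]
   so A = (9, 5)

B = (4, 15)
A = (9, 5)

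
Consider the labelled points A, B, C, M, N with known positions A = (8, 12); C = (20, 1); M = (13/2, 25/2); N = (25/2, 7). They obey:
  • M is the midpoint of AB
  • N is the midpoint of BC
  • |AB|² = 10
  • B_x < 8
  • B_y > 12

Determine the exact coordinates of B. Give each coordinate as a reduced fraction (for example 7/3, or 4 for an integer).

1. B_x = 5  [B = 2·M−A = 2·(13/2, 25/2)−(8, 12)]
2. B_y = 13  [B = 2·M−A = 2·(13/2, 25/2)−(8, 12)]
   so B = (5, 13)

B = (5, 13)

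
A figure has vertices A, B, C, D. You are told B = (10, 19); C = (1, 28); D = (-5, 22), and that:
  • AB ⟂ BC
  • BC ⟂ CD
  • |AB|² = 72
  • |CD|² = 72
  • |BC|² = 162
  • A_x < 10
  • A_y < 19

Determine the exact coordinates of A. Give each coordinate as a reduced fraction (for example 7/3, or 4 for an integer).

A = (4, 13)

1. A_x = 4  [[AB ⟂ BC ⇒ 9x-9y+81=0] ∩ [|A−(10, 19)|²=72]]
2. A_y = 13  [[AB ⟂ BC ⇒ 9x-9y+81=0] ∩ [|A−(10, 19)|²=72]]
   so A = (4, 13)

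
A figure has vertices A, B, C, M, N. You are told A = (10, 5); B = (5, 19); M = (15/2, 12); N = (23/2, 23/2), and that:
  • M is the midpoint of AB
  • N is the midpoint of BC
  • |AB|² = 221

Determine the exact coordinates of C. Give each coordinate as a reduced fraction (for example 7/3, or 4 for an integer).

C = (18, 4)

1. C_x = 18  [C = 2·N−B = 2·(23/2, 23/2)−(5, 19)]
2. C_y = 4  [C = 2·N−B = 2·(23/2, 23/2)−(5, 19)]
   so C = (18, 4)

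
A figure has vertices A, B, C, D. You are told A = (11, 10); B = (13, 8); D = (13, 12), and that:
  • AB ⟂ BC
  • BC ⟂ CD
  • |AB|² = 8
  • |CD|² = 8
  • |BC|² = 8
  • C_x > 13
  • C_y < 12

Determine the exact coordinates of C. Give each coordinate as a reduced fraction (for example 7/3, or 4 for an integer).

C = (15, 10)

1. C_x = 15  [[AB ⟂ BC ⇒ 2x-2y-10=0] ∩ [|C−(13, 12)|²=8]]
2. C_y = 10  [[AB ⟂ BC ⇒ 2x-2y-10=0] ∩ [|C−(13, 12)|²=8]]
   so C = (15, 10)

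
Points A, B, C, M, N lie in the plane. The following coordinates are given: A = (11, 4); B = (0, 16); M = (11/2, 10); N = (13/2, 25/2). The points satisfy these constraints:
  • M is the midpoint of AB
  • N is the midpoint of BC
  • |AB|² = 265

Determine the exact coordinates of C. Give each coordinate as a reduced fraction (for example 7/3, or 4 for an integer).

1. C_x = 13  [C = 2·N−B = 2·(13/2, 25/2)−(0, 16)]
2. C_y = 9  [C = 2·N−B = 2·(13/2, 25/2)−(0, 16)]
   so C = (13, 9)

C = (13, 9)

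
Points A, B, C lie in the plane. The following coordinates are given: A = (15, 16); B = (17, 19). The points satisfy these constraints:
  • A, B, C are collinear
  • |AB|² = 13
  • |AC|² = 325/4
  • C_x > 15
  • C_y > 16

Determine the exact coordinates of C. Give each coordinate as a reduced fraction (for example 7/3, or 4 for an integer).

C = (20, 47/2)

1. C_x = 20  [[A, B, C are collinear ⇒ -3x+2y+13=0] ∩ [|C−(15, 16)|²=325/4]]
2. C_y = 47/2  [[A, B, C are collinear ⇒ -3x+2y+13=0] ∩ [|C−(15, 16)|²=325/4]]
   so C = (20, 47/2)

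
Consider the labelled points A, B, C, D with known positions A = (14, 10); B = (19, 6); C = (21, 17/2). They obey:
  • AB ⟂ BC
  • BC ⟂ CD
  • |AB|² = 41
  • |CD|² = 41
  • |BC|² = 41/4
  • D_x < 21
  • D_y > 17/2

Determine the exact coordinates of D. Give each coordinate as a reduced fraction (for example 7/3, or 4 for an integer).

D = (16, 25/2)

1. D_x = 16  [[BC ⟂ CD ⇒ 2x+5/2y-253/4=0] ∩ [|D−(21, 17/2)|²=41]]
2. D_y = 25/2  [[BC ⟂ CD ⇒ 2x+5/2y-253/4=0] ∩ [|D−(21, 17/2)|²=41]]
   so D = (16, 25/2)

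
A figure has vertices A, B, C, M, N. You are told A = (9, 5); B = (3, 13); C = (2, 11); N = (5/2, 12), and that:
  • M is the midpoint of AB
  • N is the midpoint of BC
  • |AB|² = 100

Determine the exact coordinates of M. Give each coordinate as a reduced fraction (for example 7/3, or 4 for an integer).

1. M_x = 6  [2·M = A+B = (9, 5)+(3, 13)]
2. M_y = 9  [2·M = A+B = (9, 5)+(3, 13)]
   so M = (6, 9)

M = (6, 9)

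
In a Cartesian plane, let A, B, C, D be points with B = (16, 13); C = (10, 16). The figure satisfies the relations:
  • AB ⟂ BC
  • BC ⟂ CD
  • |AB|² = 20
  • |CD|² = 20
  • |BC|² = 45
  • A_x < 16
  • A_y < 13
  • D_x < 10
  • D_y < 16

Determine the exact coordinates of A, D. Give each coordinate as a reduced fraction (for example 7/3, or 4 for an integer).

1. A_x = 14  [[AB ⟂ BC ⇒ 6x-3y-57=0] ∩ [|A−(16, 13)|²=20]]
2. A_y = 9  [[AB ⟂ BC ⇒ 6x-3y-57=0] ∩ [|A−(16, 13)|²=20]]
   so A = (14, 9)
3. D_x = 8  [[BC ⟂ CD ⇒ -6x+3y+12=0] ∩ [|D−(10, 16)|²=20]]
4. D_y = 12  [[BC ⟂ CD ⇒ -6x+3y+12=0] ∩ [|D−(10, 16)|²=20]]
   so D = (8, 12)

A = (14, 9)
D = (8, 12)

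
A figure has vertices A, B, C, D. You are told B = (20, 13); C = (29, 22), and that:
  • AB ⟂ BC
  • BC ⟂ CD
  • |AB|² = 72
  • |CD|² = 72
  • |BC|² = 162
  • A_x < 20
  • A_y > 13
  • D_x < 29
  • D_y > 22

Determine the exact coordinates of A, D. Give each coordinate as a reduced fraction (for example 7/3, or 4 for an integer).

A = (14, 19)
D = (23, 28)

1. A_x = 14  [[AB ⟂ BC ⇒ -9x-9y+297=0] ∩ [|A−(20, 13)|²=72]]
2. A_y = 19  [[AB ⟂ BC ⇒ -9x-9y+297=0] ∩ [|A−(20, 13)|²=72]]
   so A = (14, 19)
3. D_x = 23  [[BC ⟂ CD ⇒ 9x+9y-459=0] ∩ [|D−(29, 22)|²=72]]
4. D_y = 28  [[BC ⟂ CD ⇒ 9x+9y-459=0] ∩ [|D−(29, 22)|²=72]]
   so D = (23, 28)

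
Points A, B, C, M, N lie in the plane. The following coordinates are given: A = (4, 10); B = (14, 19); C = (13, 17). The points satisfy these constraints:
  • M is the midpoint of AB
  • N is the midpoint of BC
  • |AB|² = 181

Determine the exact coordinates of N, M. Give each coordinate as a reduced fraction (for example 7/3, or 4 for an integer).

N = (27/2, 18)
M = (9, 29/2)

1. M_x = 9  [2·M = A+B = (4, 10)+(14, 19)]
2. M_y = 29/2  [2·M = A+B = (4, 10)+(14, 19)]
   so M = (9, 29/2)
3. N_x = 27/2  [2·N = B+C = (14, 19)+(13, 17)]
4. N_y = 18  [2·N = B+C = (14, 19)+(13, 17)]
   so N = (27/2, 18)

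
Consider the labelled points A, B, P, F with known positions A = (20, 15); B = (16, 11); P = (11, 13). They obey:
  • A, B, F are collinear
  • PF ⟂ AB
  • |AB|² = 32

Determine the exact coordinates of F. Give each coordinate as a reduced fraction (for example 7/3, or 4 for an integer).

F = (29/2, 19/2)

1. F_x = 29/2  [[A, B, F are collinear ⇒ 4x-4y-20=0] ∩ [PF ⟂ AB ⇒ -4x-4y+96=0]]
2. F_y = 19/2  [[A, B, F are collinear ⇒ 4x-4y-20=0] ∩ [PF ⟂ AB ⇒ -4x-4y+96=0]]
   so F = (29/2, 19/2)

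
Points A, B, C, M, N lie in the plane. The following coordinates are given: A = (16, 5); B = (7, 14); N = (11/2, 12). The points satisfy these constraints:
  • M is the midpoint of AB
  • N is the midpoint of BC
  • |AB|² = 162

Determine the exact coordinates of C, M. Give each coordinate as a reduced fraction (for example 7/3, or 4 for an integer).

1. M_x = 23/2  [2·M = A+B = (16, 5)+(7, 14)]
2. M_y = 19/2  [2·M = A+B = (16, 5)+(7, 14)]
   so M = (23/2, 19/2)
3. C_x = 4  [C = 2·N−B = 2·(11/2, 12)−(7, 14)]
4. C_y = 10  [C = 2·N−B = 2·(11/2, 12)−(7, 14)]
   so C = (4, 10)

C = (4, 10)
M = (23/2, 19/2)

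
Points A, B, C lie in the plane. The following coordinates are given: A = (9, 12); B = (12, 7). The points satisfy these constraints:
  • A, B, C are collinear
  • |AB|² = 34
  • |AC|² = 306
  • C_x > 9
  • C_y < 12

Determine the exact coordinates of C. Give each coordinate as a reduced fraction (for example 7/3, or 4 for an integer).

1. C_x = 18  [[A, B, C are collinear ⇒ 5x+3y-81=0] ∩ [|C−(9, 12)|²=306]]
2. C_y = -3  [[A, B, C are collinear ⇒ 5x+3y-81=0] ∩ [|C−(9, 12)|²=306]]
   so C = (18, -3)

C = (18, -3)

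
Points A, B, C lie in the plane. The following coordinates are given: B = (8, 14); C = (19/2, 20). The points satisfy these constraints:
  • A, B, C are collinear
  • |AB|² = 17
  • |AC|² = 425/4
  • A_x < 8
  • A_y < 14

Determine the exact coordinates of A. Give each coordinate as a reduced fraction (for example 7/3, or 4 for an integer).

A = (7, 10)

1. A_x = 7  [[A, B, C are collinear ⇒ -6x+3/2y+27=0] ∩ [|A−(8, 14)|²=17]]
2. A_y = 10  [[A, B, C are collinear ⇒ -6x+3/2y+27=0] ∩ [|A−(8, 14)|²=17]]
   so A = (7, 10)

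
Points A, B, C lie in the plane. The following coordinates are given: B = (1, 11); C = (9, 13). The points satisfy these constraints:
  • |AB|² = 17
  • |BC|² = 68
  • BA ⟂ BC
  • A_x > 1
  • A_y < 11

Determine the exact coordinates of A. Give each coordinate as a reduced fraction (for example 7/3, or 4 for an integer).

A = (2, 7)

1. A_x = 2  [[BA ⟂ BC ⇒ 8x+2y-30=0] ∩ [|A−(1, 11)|²=17]]
2. A_y = 7  [[BA ⟂ BC ⇒ 8x+2y-30=0] ∩ [|A−(1, 11)|²=17]]
   so A = (2, 7)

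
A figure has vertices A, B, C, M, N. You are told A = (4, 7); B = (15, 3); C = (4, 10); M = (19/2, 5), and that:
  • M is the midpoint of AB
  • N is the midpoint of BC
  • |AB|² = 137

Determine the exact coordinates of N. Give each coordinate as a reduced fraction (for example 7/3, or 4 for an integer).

N = (19/2, 13/2)

1. N_x = 19/2  [2·N = B+C = (15, 3)+(4, 10)]
2. N_y = 13/2  [2·N = B+C = (15, 3)+(4, 10)]
   so N = (19/2, 13/2)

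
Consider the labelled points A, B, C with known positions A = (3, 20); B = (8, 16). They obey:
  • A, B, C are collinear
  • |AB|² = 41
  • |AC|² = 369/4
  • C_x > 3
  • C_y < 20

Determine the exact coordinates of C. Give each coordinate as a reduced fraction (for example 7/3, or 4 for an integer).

1. C_x = 21/2  [[A, B, C are collinear ⇒ 4x+5y-112=0] ∩ [|C−(3, 20)|²=369/4]]
2. C_y = 14  [[A, B, C are collinear ⇒ 4x+5y-112=0] ∩ [|C−(3, 20)|²=369/4]]
   so C = (21/2, 14)

C = (21/2, 14)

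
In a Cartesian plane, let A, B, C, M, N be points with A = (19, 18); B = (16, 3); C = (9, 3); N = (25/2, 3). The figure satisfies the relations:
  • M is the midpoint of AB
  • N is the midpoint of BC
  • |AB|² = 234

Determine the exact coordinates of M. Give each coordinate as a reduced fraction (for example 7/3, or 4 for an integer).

M = (35/2, 21/2)

1. M_x = 35/2  [2·M = A+B = (19, 18)+(16, 3)]
2. M_y = 21/2  [2·M = A+B = (19, 18)+(16, 3)]
   so M = (35/2, 21/2)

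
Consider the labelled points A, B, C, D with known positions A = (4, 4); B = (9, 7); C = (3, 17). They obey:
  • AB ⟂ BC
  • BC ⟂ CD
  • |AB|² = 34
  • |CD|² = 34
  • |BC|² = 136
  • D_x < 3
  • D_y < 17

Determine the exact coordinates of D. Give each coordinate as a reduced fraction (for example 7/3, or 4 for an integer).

1. D_x = -2  [[BC ⟂ CD ⇒ -6x+10y-152=0] ∩ [|D−(3, 17)|²=34]]
2. D_y = 14  [[BC ⟂ CD ⇒ -6x+10y-152=0] ∩ [|D−(3, 17)|²=34]]
   so D = (-2, 14)

D = (-2, 14)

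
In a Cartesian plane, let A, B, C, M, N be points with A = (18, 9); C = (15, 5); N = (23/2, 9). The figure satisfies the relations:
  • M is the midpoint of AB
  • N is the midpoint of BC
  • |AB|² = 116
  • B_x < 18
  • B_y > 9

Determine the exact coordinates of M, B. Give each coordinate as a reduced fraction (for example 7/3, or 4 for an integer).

1. B_x = 8  [B = 2·N−C = 2·(23/2, 9)−(15, 5)]
2. B_y = 13  [B = 2·N−C = 2·(23/2, 9)−(15, 5)]
   so B = (8, 13)
3. M_x = 13  [2·M = A+B = (18, 9)+(8, 13)]
4. M_y = 11  [2·M = A+B = (18, 9)+(8, 13)]
   so M = (13, 11)

M = (13, 11)
B = (8, 13)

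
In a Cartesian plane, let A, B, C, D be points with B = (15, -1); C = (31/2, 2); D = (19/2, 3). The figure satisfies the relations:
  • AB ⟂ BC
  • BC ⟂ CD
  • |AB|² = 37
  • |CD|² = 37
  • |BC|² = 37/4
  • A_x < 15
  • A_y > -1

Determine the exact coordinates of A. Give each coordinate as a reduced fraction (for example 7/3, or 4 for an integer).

1. A_x = 9  [[AB ⟂ BC ⇒ -1/2x-3y+9/2=0] ∩ [|A−(15, -1)|²=37]]
2. A_y = 0  [[AB ⟂ BC ⇒ -1/2x-3y+9/2=0] ∩ [|A−(15, -1)|²=37]]
   so A = (9, 0)

A = (9, 0)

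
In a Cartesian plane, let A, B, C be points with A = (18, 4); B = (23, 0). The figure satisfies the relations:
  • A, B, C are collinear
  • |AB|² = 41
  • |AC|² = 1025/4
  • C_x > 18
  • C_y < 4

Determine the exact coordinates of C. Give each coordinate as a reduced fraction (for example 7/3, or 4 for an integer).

C = (61/2, -6)

1. C_x = 61/2  [[A, B, C are collinear ⇒ 4x+5y-92=0] ∩ [|C−(18, 4)|²=1025/4]]
2. C_y = -6  [[A, B, C are collinear ⇒ 4x+5y-92=0] ∩ [|C−(18, 4)|²=1025/4]]
   so C = (61/2, -6)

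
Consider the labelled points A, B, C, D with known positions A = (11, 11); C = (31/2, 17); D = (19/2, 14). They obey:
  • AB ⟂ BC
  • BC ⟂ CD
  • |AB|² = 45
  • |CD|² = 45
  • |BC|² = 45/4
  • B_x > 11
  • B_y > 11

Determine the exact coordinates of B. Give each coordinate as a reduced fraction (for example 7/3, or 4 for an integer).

1. B_x = 17  [[BC ⟂ CD ⇒ 6x+3y-144=0] ∩ [|B−(11, 11)|²=45]]
2. B_y = 14  [[BC ⟂ CD ⇒ 6x+3y-144=0] ∩ [|B−(11, 11)|²=45]]
   so B = (17, 14)

B = (17, 14)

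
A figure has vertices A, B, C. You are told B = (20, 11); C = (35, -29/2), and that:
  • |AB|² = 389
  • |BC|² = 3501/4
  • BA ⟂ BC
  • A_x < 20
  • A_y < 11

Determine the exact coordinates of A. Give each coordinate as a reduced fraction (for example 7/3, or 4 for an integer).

A = (3, 1)

1. A_x = 3  [[BA ⟂ BC ⇒ 15x-51/2y-39/2=0] ∩ [|A−(20, 11)|²=389]]
2. A_y = 1  [[BA ⟂ BC ⇒ 15x-51/2y-39/2=0] ∩ [|A−(20, 11)|²=389]]
   so A = (3, 1)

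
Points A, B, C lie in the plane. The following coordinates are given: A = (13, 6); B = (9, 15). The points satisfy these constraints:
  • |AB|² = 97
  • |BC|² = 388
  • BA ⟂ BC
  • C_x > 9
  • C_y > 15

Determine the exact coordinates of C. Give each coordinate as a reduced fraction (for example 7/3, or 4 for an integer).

1. C_x = 27  [[BA ⟂ BC ⇒ 4x-9y+99=0] ∩ [|C−(9, 15)|²=388]]
2. C_y = 23  [[BA ⟂ BC ⇒ 4x-9y+99=0] ∩ [|C−(9, 15)|²=388]]
   so C = (27, 23)

C = (27, 23)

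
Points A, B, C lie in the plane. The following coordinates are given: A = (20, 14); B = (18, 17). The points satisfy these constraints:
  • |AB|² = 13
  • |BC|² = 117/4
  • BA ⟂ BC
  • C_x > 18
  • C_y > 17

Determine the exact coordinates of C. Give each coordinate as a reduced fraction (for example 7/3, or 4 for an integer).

C = (45/2, 20)

1. C_x = 45/2  [[BA ⟂ BC ⇒ 2x-3y+15=0] ∩ [|C−(18, 17)|²=117/4]]
2. C_y = 20  [[BA ⟂ BC ⇒ 2x-3y+15=0] ∩ [|C−(18, 17)|²=117/4]]
   so C = (45/2, 20)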